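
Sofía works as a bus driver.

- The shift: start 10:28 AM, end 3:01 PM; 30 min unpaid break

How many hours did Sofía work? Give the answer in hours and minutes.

The shift: 10:28 AM–3:01 PM = 4 h 33 min; less 30 min break → 4 h 3 min

4 h 3 min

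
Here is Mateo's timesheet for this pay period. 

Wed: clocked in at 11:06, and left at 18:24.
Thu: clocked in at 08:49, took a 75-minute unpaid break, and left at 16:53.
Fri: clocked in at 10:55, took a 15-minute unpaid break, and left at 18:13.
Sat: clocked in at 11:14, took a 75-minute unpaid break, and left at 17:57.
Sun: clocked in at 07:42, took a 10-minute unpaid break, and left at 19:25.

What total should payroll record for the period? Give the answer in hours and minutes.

38 h 11 min

Wed: 11:06–18:24 = 7 h 18 min
Thu: 08:49–16:53 = 8 h 4 min; less 75 min break → 6 h 49 min
Fri: 10:55–18:13 = 7 h 18 min; less 15 min break → 7 h 3 min
Sat: 11:14–17:57 = 6 h 43 min; less 75 min break → 5 h 28 min
Sun: 07:42–19:25 = 11 h 43 min; less 10 min break → 11 h 33 min
Total: 7 h 18 min + 6 h 49 min + 7 h 3 min + 5 h 28 min + 11 h 33 min = 38 h 11 min.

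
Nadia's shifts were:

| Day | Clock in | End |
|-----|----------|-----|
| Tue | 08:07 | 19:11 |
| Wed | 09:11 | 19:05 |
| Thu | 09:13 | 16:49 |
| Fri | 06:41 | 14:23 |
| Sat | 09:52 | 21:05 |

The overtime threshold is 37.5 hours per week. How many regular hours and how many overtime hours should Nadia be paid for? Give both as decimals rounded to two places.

Tue: 08:07–19:11 = 11 h 4 min
Wed: 09:11–19:05 = 9 h 54 min
Thu: 09:13–16:49 = 7 h 36 min
Fri: 06:41–14:23 = 7 h 42 min
Sat: 09:52–21:05 = 11 h 13 min
Total worked: 47 h 29 min = 47.48 h.
Threshold 37.5 h → overtime 9 h 59 min, regular 37 h 30 min.

Regular 37.50 hours, overtime 9.98 hours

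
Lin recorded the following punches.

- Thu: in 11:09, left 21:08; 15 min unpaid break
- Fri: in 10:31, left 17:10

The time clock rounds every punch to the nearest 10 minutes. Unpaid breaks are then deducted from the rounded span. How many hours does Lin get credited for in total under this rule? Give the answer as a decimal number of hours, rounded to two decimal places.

Thu: in 11:09→11:10, out 21:08→21:10; 10 h 0 min − 15 min = 9 h 45 min
Fri: in 10:31→10:30, out 17:10→17:10; 6 h 40 min
Total credited: 16 h 25 min.

16.42 hours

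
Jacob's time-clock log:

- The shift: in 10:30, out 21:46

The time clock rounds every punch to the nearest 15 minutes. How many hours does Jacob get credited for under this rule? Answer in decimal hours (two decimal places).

11.25 hours

The shift: in 10:30→10:30, out 21:46→21:45; 11 h 15 min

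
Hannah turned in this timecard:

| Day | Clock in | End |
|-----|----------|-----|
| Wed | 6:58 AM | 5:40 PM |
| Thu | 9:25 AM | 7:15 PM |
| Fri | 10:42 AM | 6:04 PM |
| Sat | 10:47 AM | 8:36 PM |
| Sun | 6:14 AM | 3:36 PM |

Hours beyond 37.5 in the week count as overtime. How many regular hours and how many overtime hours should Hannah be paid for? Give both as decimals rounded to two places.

Wed: 6:58 AM–5:40 PM = 10 h 42 min
Thu: 9:25 AM–7:15 PM = 9 h 50 min
Fri: 10:42 AM–6:04 PM = 7 h 22 min
Sat: 10:47 AM–8:36 PM = 9 h 49 min
Sun: 6:14 AM–3:36 PM = 9 h 22 min
Total worked: 47 h 5 min = 47.08 h.
Threshold 37.5 h → overtime 9 h 35 min, regular 37 h 30 min.

Regular 37.50 hours, overtime 9.58 hours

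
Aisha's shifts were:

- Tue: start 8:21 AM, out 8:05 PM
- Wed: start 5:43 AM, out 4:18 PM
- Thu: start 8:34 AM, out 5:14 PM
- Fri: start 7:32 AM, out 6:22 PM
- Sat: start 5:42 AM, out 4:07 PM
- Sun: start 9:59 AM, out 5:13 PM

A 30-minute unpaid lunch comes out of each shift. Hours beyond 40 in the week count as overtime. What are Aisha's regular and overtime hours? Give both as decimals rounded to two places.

Regular 40.00 hours, overtime 16.47 hours

Tue: 8:21 AM–8:05 PM = 11 h 44 min; less 30 min break → 11 h 14 min
Wed: 5:43 AM–4:18 PM = 10 h 35 min; less 30 min break → 10 h 5 min
Thu: 8:34 AM–5:14 PM = 8 h 40 min; less 30 min break → 8 h 10 min
Fri: 7:32 AM–6:22 PM = 10 h 50 min; less 30 min break → 10 h 20 min
Sat: 5:42 AM–4:07 PM = 10 h 25 min; less 30 min break → 9 h 55 min
Sun: 9:59 AM–5:13 PM = 7 h 14 min; less 30 min break → 6 h 44 min
Total worked: 56 h 28 min = 56.47 h.
Threshold 40 h → overtime 16 h 28 min, regular 40 h 0 min.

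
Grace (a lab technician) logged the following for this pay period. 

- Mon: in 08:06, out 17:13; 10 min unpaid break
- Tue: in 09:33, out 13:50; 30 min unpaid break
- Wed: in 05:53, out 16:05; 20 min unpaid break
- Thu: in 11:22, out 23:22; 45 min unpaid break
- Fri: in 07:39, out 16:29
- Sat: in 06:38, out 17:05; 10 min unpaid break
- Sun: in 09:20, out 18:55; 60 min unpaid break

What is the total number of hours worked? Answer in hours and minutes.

61 h 33 min

Mon: 08:06–17:13 = 9 h 7 min; less 10 min break → 8 h 57 min
Tue: 09:33–13:50 = 4 h 17 min; less 30 min break → 3 h 47 min
Wed: 05:53–16:05 = 10 h 12 min; less 20 min break → 9 h 52 min
Thu: 11:22–23:22 = 12 h 0 min; less 45 min break → 11 h 15 min
Fri: 07:39–16:29 = 8 h 50 min
Sat: 06:38–17:05 = 10 h 27 min; less 10 min break → 10 h 17 min
Sun: 09:20–18:55 = 9 h 35 min; less 60 min break → 8 h 35 min
Total: 8 h 57 min + 3 h 47 min + 9 h 52 min + 11 h 15 min + 8 h 50 min + 10 h 17 min + 8 h 35 min = 61 h 33 min.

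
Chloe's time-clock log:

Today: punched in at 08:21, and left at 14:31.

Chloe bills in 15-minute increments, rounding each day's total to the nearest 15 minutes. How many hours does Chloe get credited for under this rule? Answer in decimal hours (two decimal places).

Today: 08:21–14:31 = 6 h 10 min → rounds to 6 h 15 min

6.25 hours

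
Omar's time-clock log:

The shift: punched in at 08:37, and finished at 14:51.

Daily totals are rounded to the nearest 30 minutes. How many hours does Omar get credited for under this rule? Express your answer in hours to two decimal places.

6.00 hours

The shift: 08:37–14:51 = 6 h 14 min → rounds to 6 h 0 min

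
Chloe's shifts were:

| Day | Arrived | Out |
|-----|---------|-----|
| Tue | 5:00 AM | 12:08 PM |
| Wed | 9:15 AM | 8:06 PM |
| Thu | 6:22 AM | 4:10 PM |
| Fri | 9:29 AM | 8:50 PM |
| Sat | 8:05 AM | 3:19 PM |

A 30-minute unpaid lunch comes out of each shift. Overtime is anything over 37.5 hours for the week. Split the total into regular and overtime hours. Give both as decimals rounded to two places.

Tue: 5:00 AM–12:08 PM = 7 h 8 min; less 30 min break → 6 h 38 min
Wed: 9:15 AM–8:06 PM = 10 h 51 min; less 30 min break → 10 h 21 min
Thu: 6:22 AM–4:10 PM = 9 h 48 min; less 30 min break → 9 h 18 min
Fri: 9:29 AM–8:50 PM = 11 h 21 min; less 30 min break → 10 h 51 min
Sat: 8:05 AM–3:19 PM = 7 h 14 min; less 30 min break → 6 h 44 min
Total worked: 43 h 52 min = 43.87 h.
Threshold 37.5 h → overtime 6 h 22 min, regular 37 h 30 min.

Regular 37.50 hours, overtime 6.37 hours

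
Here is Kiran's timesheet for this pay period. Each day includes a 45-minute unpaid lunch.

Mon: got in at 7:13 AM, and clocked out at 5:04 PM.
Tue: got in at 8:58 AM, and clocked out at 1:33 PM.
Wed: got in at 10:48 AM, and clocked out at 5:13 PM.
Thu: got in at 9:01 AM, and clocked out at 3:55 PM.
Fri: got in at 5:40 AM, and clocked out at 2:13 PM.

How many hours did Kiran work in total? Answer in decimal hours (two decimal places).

32.55 hours

Mon: 7:13 AM–5:04 PM = 9 h 51 min; less 45 min break → 9 h 6 min
Tue: 8:58 AM–1:33 PM = 4 h 35 min; less 45 min break → 3 h 50 min
Wed: 10:48 AM–5:13 PM = 6 h 25 min; less 45 min break → 5 h 40 min
Thu: 9:01 AM–3:55 PM = 6 h 54 min; less 45 min break → 6 h 9 min
Fri: 5:40 AM–2:13 PM = 8 h 33 min; less 45 min break → 7 h 48 min
Total: 9 h 6 min + 3 h 50 min + 5 h 40 min + 6 h 9 min + 7 h 48 min = 32 h 33 min.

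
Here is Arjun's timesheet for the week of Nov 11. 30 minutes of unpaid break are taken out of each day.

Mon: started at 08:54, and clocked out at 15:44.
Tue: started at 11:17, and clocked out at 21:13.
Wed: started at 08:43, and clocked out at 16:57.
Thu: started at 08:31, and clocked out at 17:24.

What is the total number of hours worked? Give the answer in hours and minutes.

31 h 53 min

Mon: 08:54–15:44 = 6 h 50 min; less 30 min break → 6 h 20 min
Tue: 11:17–21:13 = 9 h 56 min; less 30 min break → 9 h 26 min
Wed: 08:43–16:57 = 8 h 14 min; less 30 min break → 7 h 44 min
Thu: 08:31–17:24 = 8 h 53 min; less 30 min break → 8 h 23 min
Total: 6 h 20 min + 9 h 26 min + 7 h 44 min + 8 h 23 min = 31 h 53 min.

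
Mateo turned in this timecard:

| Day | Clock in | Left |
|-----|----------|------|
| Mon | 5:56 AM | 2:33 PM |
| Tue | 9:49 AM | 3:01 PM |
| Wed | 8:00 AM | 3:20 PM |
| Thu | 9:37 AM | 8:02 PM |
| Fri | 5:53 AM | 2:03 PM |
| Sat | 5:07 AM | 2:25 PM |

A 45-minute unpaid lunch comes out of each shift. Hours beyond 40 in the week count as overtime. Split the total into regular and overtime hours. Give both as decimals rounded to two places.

Regular 40.00 hours, overtime 4.53 hours

Mon: 5:56 AM–2:33 PM = 8 h 37 min; less 45 min break → 7 h 52 min
Tue: 9:49 AM–3:01 PM = 5 h 12 min; less 45 min break → 4 h 27 min
Wed: 8:00 AM–3:20 PM = 7 h 20 min; less 45 min break → 6 h 35 min
Thu: 9:37 AM–8:02 PM = 10 h 25 min; less 45 min break → 9 h 40 min
Fri: 5:53 AM–2:03 PM = 8 h 10 min; less 45 min break → 7 h 25 min
Sat: 5:07 AM–2:25 PM = 9 h 18 min; less 45 min break → 8 h 33 min
Total worked: 44 h 32 min = 44.53 h.
Threshold 40 h → overtime 4 h 32 min, regular 40 h 0 min.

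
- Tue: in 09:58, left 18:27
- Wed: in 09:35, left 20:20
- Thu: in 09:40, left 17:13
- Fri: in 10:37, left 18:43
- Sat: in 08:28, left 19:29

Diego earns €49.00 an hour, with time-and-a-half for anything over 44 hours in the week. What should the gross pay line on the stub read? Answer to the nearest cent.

€2295.65

Tue: 09:58–18:27 = 8 h 29 min
Wed: 09:35–20:20 = 10 h 45 min
Thu: 09:40–17:13 = 7 h 33 min
Fri: 10:37–18:43 = 8 h 6 min
Sat: 08:28–19:29 = 11 h 1 min
Total worked: 45 h 54 min = 2754 min.
Regular 44 h 0 min = 2640 min at €49.00/h; overtime 1 h 54 min = 114 min at €73.50/h.
Pay = (2640 × €49.00 + 114 × €73.50) ÷ 60 = €2295.65.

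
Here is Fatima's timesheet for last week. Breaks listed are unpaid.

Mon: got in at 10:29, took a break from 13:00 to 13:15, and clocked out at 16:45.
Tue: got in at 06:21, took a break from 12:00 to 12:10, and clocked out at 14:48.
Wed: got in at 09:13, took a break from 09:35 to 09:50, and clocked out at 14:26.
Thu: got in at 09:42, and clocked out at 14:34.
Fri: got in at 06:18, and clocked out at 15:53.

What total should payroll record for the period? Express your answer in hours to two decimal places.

Mon: 10:29–16:45 = 6 h 16 min; less 15 min break → 6 h 1 min
Tue: 06:21–14:48 = 8 h 27 min; less 10 min break → 8 h 17 min
Wed: 09:13–14:26 = 5 h 13 min; less 15 min break → 4 h 58 min
Thu: 09:42–14:34 = 4 h 52 min
Fri: 06:18–15:53 = 9 h 35 min
Total: 6 h 1 min + 8 h 17 min + 4 h 58 min + 4 h 52 min + 9 h 35 min = 33 h 43 min.

33.72 hours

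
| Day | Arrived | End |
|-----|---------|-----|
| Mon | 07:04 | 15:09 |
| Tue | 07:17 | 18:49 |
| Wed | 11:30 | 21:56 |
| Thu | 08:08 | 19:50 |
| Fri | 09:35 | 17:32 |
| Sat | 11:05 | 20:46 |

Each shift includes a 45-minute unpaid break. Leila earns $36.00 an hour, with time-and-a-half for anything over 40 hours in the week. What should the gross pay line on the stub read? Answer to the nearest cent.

Mon: 07:04–15:09 = 8 h 5 min; less 45 min break → 7 h 20 min
Tue: 07:17–18:49 = 11 h 32 min; less 45 min break → 10 h 47 min
Wed: 11:30–21:56 = 10 h 26 min; less 45 min break → 9 h 41 min
Thu: 08:08–19:50 = 11 h 42 min; less 45 min break → 10 h 57 min
Fri: 09:35–17:32 = 7 h 57 min; less 45 min break → 7 h 12 min
Sat: 11:05–20:46 = 9 h 41 min; less 45 min break → 8 h 56 min
Total worked: 54 h 53 min = 3293 min.
Regular 40 h 0 min = 2400 min at $36.00/h; overtime 14 h 53 min = 893 min at $54.00/h.
Pay = (2400 × $36.00 + 893 × $54.00) ÷ 60 = $2243.70.

$2243.70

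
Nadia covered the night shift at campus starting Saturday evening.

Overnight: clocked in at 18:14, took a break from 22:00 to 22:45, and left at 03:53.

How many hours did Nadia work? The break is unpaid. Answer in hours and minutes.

8 h 54 min

Overnight: 18:14 → midnight = 5 h 46 min; midnight → 03:53 = 3 h 53 min; span 9 h 39 min; less 45 min break → 8 h 54 min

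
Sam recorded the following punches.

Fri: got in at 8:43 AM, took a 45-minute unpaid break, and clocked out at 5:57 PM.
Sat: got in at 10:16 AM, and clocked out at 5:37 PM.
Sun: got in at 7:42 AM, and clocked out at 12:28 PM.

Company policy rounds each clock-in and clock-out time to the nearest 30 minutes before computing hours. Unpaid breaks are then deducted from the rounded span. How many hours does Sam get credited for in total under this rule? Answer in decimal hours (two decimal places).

20.75 hours

Fri: in 8:43 AM→8:30 AM, out 5:57 PM→6:00 PM; 9 h 30 min − 45 min = 8 h 45 min
Sat: in 10:16 AM→10:30 AM, out 5:37 PM→5:30 PM; 7 h 0 min
Sun: in 7:42 AM→7:30 AM, out 12:28 PM→12:30 PM; 5 h 0 min
Total credited: 20 h 45 min.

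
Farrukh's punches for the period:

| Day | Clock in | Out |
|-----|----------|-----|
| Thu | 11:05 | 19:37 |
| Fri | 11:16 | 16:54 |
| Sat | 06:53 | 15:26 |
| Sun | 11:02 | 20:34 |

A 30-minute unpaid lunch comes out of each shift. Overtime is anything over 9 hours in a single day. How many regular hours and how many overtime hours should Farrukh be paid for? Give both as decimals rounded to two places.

Regular 30.22 hours, overtime 0.03 hours

Thu: 11:05–19:37 = 8 h 32 min; less 30 min break → 8 h 2 min
Fri: 11:16–16:54 = 5 h 38 min; less 30 min break → 5 h 8 min
Sat: 06:53–15:26 = 8 h 33 min; less 30 min break → 8 h 3 min
Sun: 11:02–20:34 = 9 h 32 min; less 30 min break → 9 h 2 min
Thu reg 8 h 2 min / OT 0 h 0 min; Fri reg 5 h 8 min / OT 0 h 0 min; Sat reg 8 h 3 min / OT 0 h 0 min; Sun reg 9 h 0 min / OT 0 h 2 min.
Totals: regular 30 h 13 min, overtime 0 h 2 min.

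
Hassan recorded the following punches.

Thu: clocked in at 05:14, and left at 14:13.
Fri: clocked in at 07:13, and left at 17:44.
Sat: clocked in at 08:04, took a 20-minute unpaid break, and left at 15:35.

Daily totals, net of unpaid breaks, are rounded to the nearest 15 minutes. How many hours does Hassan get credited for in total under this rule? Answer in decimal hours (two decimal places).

26.75 hours

Thu: 05:14–14:13 = 8 h 59 min → rounds to 9 h 0 min
Fri: 07:13–17:44 = 10 h 31 min → rounds to 10 h 30 min
Sat: 08:04–15:35 = 7 h 31 min − 20 min = 7 h 11 min → rounds to 7 h 15 min
Total credited: 26 h 45 min.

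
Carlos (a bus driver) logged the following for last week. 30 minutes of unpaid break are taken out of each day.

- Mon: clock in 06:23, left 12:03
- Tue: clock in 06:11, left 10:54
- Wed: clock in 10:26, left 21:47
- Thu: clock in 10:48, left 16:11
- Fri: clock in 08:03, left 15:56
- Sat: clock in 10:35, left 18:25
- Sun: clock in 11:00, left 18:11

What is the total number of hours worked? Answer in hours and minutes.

Mon: 06:23–12:03 = 5 h 40 min; less 30 min break → 5 h 10 min
Tue: 06:11–10:54 = 4 h 43 min; less 30 min break → 4 h 13 min
Wed: 10:26–21:47 = 11 h 21 min; less 30 min break → 10 h 51 min
Thu: 10:48–16:11 = 5 h 23 min; less 30 min break → 4 h 53 min
Fri: 08:03–15:56 = 7 h 53 min; less 30 min break → 7 h 23 min
Sat: 10:35–18:25 = 7 h 50 min; less 30 min break → 7 h 20 min
Sun: 11:00–18:11 = 7 h 11 min; less 30 min break → 6 h 41 min
Total: 5 h 10 min + 4 h 13 min + 10 h 51 min + 4 h 53 min + 7 h 23 min + 7 h 20 min + 6 h 41 min = 46 h 31 min.

46 h 31 min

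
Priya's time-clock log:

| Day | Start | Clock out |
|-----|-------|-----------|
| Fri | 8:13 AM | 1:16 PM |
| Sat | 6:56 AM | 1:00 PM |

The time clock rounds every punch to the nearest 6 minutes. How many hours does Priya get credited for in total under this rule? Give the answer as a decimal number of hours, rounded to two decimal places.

11.20 hours

Fri: in 8:13 AM→8:12 AM, out 1:16 PM→1:18 PM; 5 h 6 min
Sat: in 6:56 AM→6:54 AM, out 1:00 PM→1:00 PM; 6 h 6 min
Total credited: 11 h 12 min.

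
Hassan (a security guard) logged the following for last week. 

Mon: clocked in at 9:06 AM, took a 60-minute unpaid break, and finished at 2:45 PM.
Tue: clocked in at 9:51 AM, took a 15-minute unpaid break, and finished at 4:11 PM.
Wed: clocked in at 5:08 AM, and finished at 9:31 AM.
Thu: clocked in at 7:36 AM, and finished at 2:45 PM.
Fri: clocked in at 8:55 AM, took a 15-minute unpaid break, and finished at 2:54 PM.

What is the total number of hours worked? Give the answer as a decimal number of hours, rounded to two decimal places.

28.00 hours

Mon: 9:06 AM–2:45 PM = 5 h 39 min; less 60 min break → 4 h 39 min
Tue: 9:51 AM–4:11 PM = 6 h 20 min; less 15 min break → 6 h 5 min
Wed: 5:08 AM–9:31 AM = 4 h 23 min
Thu: 7:36 AM–2:45 PM = 7 h 9 min
Fri: 8:55 AM–2:54 PM = 5 h 59 min; less 15 min break → 5 h 44 min
Total: 4 h 39 min + 6 h 5 min + 4 h 23 min + 7 h 9 min + 5 h 44 min = 28 h 0 min.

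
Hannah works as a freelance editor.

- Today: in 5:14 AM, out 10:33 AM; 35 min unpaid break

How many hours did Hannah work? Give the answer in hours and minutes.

4 h 44 min

Today: 5:14 AM–10:33 AM = 5 h 19 min; less 35 min break → 4 h 44 min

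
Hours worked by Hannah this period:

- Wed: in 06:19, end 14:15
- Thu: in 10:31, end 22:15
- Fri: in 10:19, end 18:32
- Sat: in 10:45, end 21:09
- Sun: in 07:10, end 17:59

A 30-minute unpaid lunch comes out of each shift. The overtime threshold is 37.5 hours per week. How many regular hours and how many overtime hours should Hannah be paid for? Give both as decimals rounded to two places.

Regular 37.50 hours, overtime 9.10 hours

Wed: 06:19–14:15 = 7 h 56 min; less 30 min break → 7 h 26 min
Thu: 10:31–22:15 = 11 h 44 min; less 30 min break → 11 h 14 min
Fri: 10:19–18:32 = 8 h 13 min; less 30 min break → 7 h 43 min
Sat: 10:45–21:09 = 10 h 24 min; less 30 min break → 9 h 54 min
Sun: 07:10–17:59 = 10 h 49 min; less 30 min break → 10 h 19 min
Total worked: 46 h 36 min = 46.60 h.
Threshold 37.5 h → overtime 9 h 6 min, regular 37 h 30 min.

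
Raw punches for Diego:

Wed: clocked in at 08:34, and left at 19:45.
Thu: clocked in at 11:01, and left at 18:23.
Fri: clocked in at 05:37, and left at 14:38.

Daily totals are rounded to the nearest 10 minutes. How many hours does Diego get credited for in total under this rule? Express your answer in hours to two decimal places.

27.50 hours

Wed: 08:34–19:45 = 11 h 11 min → rounds to 11 h 10 min
Thu: 11:01–18:23 = 7 h 22 min → rounds to 7 h 20 min
Fri: 05:37–14:38 = 9 h 1 min → rounds to 9 h 0 min
Total credited: 27 h 30 min.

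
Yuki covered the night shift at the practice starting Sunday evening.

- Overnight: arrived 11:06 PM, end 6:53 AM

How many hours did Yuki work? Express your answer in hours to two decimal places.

7.78 hours

Overnight: 11:06 PM → midnight = 0 h 54 min; midnight → 6:53 AM = 6 h 53 min; span 7 h 47 min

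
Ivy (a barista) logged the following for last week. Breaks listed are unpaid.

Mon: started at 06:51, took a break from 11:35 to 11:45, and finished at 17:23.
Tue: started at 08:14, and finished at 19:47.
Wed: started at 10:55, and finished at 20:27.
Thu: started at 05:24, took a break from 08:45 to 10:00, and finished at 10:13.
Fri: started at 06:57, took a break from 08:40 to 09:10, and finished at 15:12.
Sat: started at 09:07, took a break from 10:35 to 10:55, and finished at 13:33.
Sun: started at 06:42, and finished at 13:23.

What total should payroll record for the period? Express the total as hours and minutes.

Mon: 06:51–17:23 = 10 h 32 min; less 10 min break → 10 h 22 min
Tue: 08:14–19:47 = 11 h 33 min
Wed: 10:55–20:27 = 9 h 32 min
Thu: 05:24–10:13 = 4 h 49 min; less 75 min break → 3 h 34 min
Fri: 06:57–15:12 = 8 h 15 min; less 30 min break → 7 h 45 min
Sat: 09:07–13:33 = 4 h 26 min; less 20 min break → 4 h 6 min
Sun: 06:42–13:23 = 6 h 41 min
Total: 10 h 22 min + 11 h 33 min + 9 h 32 min + 3 h 34 min + 7 h 45 min + 4 h 6 min + 6 h 41 min = 53 h 33 min.

53 h 33 min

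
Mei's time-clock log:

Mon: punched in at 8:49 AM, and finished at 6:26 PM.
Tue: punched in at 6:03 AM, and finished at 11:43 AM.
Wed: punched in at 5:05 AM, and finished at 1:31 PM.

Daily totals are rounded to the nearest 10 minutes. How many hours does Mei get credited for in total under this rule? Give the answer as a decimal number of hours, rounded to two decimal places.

Mon: 8:49 AM–6:26 PM = 9 h 37 min → rounds to 9 h 40 min
Tue: 6:03 AM–11:43 AM = 5 h 40 min → rounds to 5 h 40 min
Wed: 5:05 AM–1:31 PM = 8 h 26 min → rounds to 8 h 30 min
Total credited: 23 h 50 min.

23.83 hours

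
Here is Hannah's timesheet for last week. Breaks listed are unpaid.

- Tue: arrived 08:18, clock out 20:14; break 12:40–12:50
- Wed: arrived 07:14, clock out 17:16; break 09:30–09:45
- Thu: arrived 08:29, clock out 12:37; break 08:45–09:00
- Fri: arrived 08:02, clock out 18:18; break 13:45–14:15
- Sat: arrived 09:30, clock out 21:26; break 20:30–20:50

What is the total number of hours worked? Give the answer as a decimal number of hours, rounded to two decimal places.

Tue: 08:18–20:14 = 11 h 56 min; less 10 min break → 11 h 46 min
Wed: 07:14–17:16 = 10 h 2 min; less 15 min break → 9 h 47 min
Thu: 08:29–12:37 = 4 h 8 min; less 15 min break → 3 h 53 min
Fri: 08:02–18:18 = 10 h 16 min; less 30 min break → 9 h 46 min
Sat: 09:30–21:26 = 11 h 56 min; less 20 min break → 11 h 36 min
Total: 11 h 46 min + 9 h 47 min + 3 h 53 min + 9 h 46 min + 11 h 36 min = 46 h 48 min.

46.80 hours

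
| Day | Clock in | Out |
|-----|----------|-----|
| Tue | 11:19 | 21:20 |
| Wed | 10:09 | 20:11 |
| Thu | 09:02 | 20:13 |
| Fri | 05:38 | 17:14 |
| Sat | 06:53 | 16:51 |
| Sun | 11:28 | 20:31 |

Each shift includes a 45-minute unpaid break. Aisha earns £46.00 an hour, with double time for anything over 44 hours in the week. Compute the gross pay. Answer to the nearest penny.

£3252.20

Tue: 11:19–21:20 = 10 h 1 min; less 45 min break → 9 h 16 min
Wed: 10:09–20:11 = 10 h 2 min; less 45 min break → 9 h 17 min
Thu: 09:02–20:13 = 11 h 11 min; less 45 min break → 10 h 26 min
Fri: 05:38–17:14 = 11 h 36 min; less 45 min break → 10 h 51 min
Sat: 06:53–16:51 = 9 h 58 min; less 45 min break → 9 h 13 min
Sun: 11:28–20:31 = 9 h 3 min; less 45 min break → 8 h 18 min
Total worked: 57 h 21 min = 3441 min.
Regular 44 h 0 min = 2640 min at £46.00/h; overtime 13 h 21 min = 801 min at £92.00/h.
Pay = (2640 × £46.00 + 801 × £92.00) ÷ 60 = £3252.20.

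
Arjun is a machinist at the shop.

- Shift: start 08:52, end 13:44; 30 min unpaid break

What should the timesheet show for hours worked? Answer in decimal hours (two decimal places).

4.37 hours

Shift: 08:52–13:44 = 4 h 52 min; less 30 min break → 4 h 22 min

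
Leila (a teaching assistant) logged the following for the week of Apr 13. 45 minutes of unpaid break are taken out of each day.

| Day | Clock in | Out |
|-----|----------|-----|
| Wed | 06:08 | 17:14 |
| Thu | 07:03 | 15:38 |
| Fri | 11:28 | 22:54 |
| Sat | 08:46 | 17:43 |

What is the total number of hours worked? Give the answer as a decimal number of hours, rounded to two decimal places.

37.07 hours

Wed: 06:08–17:14 = 11 h 6 min; less 45 min break → 10 h 21 min
Thu: 07:03–15:38 = 8 h 35 min; less 45 min break → 7 h 50 min
Fri: 11:28–22:54 = 11 h 26 min; less 45 min break → 10 h 41 min
Sat: 08:46–17:43 = 8 h 57 min; less 45 min break → 8 h 12 min
Total: 10 h 21 min + 7 h 50 min + 10 h 41 min + 8 h 12 min = 37 h 4 min.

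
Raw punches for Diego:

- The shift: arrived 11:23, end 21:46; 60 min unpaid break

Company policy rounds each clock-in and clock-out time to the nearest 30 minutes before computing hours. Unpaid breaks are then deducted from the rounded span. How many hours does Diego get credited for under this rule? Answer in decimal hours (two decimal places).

The shift: in 11:23→11:30, out 21:46→22:00; 10 h 30 min − 60 min = 9 h 30 min

9.50 hours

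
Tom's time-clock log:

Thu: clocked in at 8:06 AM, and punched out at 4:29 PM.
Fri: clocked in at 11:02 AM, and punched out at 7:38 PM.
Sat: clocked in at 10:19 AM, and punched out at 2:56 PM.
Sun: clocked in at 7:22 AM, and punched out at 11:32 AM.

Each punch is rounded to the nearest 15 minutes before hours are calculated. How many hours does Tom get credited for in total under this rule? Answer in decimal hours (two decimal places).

26.25 hours

Thu: in 8:06 AM→8:00 AM, out 4:29 PM→4:30 PM; 8 h 30 min
Fri: in 11:02 AM→11:00 AM, out 7:38 PM→7:45 PM; 8 h 45 min
Sat: in 10:19 AM→10:15 AM, out 2:56 PM→3:00 PM; 4 h 45 min
Sun: in 7:22 AM→7:15 AM, out 11:32 AM→11:30 AM; 4 h 15 min
Total credited: 26 h 15 min.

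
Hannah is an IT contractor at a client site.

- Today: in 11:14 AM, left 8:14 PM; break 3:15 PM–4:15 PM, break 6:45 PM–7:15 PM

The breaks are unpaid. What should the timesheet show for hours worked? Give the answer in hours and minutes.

7 h 30 min

Today: 11:14 AM–8:14 PM = 9 h 0 min; less 90 min break → 7 h 30 min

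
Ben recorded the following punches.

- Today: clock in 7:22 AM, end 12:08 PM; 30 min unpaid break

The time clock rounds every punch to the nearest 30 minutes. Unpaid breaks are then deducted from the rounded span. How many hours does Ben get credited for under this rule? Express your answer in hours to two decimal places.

Today: in 7:22 AM→7:30 AM, out 12:08 PM→12:00 PM; 4 h 30 min − 30 min = 4 h 0 min

4.00 hours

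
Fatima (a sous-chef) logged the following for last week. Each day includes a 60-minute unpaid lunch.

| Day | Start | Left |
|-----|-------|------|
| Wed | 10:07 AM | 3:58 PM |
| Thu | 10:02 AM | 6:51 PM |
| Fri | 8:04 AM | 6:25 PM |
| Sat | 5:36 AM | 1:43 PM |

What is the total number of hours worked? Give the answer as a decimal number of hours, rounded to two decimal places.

29.13 hours

Wed: 10:07 AM–3:58 PM = 5 h 51 min; less 60 min break → 4 h 51 min
Thu: 10:02 AM–6:51 PM = 8 h 49 min; less 60 min break → 7 h 49 min
Fri: 8:04 AM–6:25 PM = 10 h 21 min; less 60 min break → 9 h 21 min
Sat: 5:36 AM–1:43 PM = 8 h 7 min; less 60 min break → 7 h 7 min
Total: 4 h 51 min + 7 h 49 min + 9 h 21 min + 7 h 7 min = 29 h 8 min.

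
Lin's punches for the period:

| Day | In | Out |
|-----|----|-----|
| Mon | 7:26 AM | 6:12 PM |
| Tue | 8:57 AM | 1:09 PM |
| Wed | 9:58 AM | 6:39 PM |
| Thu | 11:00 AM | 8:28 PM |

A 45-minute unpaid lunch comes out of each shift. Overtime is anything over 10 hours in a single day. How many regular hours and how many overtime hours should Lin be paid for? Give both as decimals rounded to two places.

Mon: 7:26 AM–6:12 PM = 10 h 46 min; less 45 min break → 10 h 1 min
Tue: 8:57 AM–1:09 PM = 4 h 12 min; less 45 min break → 3 h 27 min
Wed: 9:58 AM–6:39 PM = 8 h 41 min; less 45 min break → 7 h 56 min
Thu: 11:00 AM–8:28 PM = 9 h 28 min; less 45 min break → 8 h 43 min
Mon reg 10 h 0 min / OT 0 h 1 min; Tue reg 3 h 27 min / OT 0 h 0 min; Wed reg 7 h 56 min / OT 0 h 0 min; Thu reg 8 h 43 min / OT 0 h 0 min.
Totals: regular 30 h 6 min, overtime 0 h 1 min.

Regular 30.10 hours, overtime 0.02 hours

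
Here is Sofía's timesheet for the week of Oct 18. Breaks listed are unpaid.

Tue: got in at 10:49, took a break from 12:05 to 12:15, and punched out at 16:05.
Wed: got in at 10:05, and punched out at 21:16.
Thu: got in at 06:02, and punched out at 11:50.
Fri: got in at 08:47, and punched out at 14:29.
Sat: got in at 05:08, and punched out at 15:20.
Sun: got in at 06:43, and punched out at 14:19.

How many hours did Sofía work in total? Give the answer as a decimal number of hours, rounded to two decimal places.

45.58 hours

Tue: 10:49–16:05 = 5 h 16 min; less 10 min break → 5 h 6 min
Wed: 10:05–21:16 = 11 h 11 min
Thu: 06:02–11:50 = 5 h 48 min
Fri: 08:47–14:29 = 5 h 42 min
Sat: 05:08–15:20 = 10 h 12 min
Sun: 06:43–14:19 = 7 h 36 min
Total: 5 h 6 min + 11 h 11 min + 5 h 48 min + 5 h 42 min + 10 h 12 min + 7 h 36 min = 45 h 35 min.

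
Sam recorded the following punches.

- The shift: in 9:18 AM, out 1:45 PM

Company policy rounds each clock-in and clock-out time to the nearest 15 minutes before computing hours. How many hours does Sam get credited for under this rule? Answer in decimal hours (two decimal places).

The shift: in 9:18 AM→9:15 AM, out 1:45 PM→1:45 PM; 4 h 30 min

4.50 hours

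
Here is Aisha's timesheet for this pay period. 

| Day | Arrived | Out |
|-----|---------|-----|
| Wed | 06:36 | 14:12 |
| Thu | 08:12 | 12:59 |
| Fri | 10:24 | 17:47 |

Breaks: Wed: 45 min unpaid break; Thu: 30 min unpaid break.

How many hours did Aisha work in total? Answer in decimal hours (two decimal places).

Wed: 06:36–14:12 = 7 h 36 min; less 45 min break → 6 h 51 min
Thu: 08:12–12:59 = 4 h 47 min; less 30 min break → 4 h 17 min
Fri: 10:24–17:47 = 7 h 23 min
Total: 6 h 51 min + 4 h 17 min + 7 h 23 min = 18 h 31 min.

18.52 hours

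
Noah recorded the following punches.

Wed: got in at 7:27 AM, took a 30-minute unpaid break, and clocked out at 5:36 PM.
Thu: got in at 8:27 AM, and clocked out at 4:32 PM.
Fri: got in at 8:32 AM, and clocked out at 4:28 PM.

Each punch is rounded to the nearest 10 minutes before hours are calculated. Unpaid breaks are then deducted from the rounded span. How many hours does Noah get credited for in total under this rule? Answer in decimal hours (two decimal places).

Wed: in 7:27 AM→7:30 AM, out 5:36 PM→5:40 PM; 10 h 10 min − 30 min = 9 h 40 min
Thu: in 8:27 AM→8:30 AM, out 4:32 PM→4:30 PM; 8 h 0 min
Fri: in 8:32 AM→8:30 AM, out 4:28 PM→4:30 PM; 8 h 0 min
Total credited: 25 h 40 min.

25.67 hours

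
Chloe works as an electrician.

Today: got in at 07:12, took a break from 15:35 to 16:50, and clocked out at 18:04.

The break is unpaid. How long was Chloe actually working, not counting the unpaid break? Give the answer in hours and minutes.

Today: 07:12–18:04 = 10 h 52 min; less 75 min break → 9 h 37 min

9 h 37 min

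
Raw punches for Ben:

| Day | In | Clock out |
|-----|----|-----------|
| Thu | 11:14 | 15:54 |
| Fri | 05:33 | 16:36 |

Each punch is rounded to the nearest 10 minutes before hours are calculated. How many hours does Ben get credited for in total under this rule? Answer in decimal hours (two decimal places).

Thu: in 11:14→11:10, out 15:54→15:50; 4 h 40 min
Fri: in 05:33→05:30, out 16:36→16:40; 11 h 10 min
Total credited: 15 h 50 min.

15.83 hours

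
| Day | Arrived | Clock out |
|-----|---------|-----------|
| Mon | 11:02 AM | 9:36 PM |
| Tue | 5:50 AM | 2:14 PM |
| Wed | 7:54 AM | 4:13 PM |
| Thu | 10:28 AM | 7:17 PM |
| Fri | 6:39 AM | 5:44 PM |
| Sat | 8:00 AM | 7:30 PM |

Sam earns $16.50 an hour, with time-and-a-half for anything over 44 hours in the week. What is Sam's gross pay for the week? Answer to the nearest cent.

$1089.41

Mon: 11:02 AM–9:36 PM = 10 h 34 min
Tue: 5:50 AM–2:14 PM = 8 h 24 min
Wed: 7:54 AM–4:13 PM = 8 h 19 min
Thu: 10:28 AM–7:17 PM = 8 h 49 min
Fri: 6:39 AM–5:44 PM = 11 h 5 min
Sat: 8:00 AM–7:30 PM = 11 h 30 min
Total worked: 58 h 41 min = 3521 min.
Regular 44 h 0 min = 2640 min at $16.50/h; overtime 14 h 41 min = 881 min at $24.75/h.
Pay = (2640 × $16.50 + 881 × $24.75) ÷ 60 = $1089.41.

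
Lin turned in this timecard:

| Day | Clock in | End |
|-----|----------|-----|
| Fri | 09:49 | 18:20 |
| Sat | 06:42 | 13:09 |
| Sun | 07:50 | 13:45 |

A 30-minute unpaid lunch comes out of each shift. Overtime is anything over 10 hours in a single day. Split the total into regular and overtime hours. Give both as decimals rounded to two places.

Fri: 09:49–18:20 = 8 h 31 min; less 30 min break → 8 h 1 min
Sat: 06:42–13:09 = 6 h 27 min; less 30 min break → 5 h 57 min
Sun: 07:50–13:45 = 5 h 55 min; less 30 min break → 5 h 25 min
Fri reg 8 h 1 min / OT 0 h 0 min; Sat reg 5 h 57 min / OT 0 h 0 min; Sun reg 5 h 25 min / OT 0 h 0 min.
Totals: regular 19 h 23 min, overtime 0 h 0 min.

Regular 19.38 hours, overtime 0.00 hours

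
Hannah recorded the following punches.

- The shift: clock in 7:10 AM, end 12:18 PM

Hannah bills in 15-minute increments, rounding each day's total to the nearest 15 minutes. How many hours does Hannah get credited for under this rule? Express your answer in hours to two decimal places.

The shift: 7:10 AM–12:18 PM = 5 h 8 min → rounds to 5 h 15 min

5.25 hours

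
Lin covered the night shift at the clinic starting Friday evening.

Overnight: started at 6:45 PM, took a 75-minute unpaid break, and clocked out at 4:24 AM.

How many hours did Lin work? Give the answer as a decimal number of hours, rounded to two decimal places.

8.40 hours

Overnight: 6:45 PM → midnight = 5 h 15 min; midnight → 4:24 AM = 4 h 24 min; span 9 h 39 min; less 75 min break → 8 h 24 min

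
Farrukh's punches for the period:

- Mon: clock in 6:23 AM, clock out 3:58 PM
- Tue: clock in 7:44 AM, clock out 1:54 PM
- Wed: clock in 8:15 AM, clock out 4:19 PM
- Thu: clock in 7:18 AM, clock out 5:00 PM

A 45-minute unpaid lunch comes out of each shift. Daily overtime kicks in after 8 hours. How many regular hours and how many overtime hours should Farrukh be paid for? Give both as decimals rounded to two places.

Mon: 6:23 AM–3:58 PM = 9 h 35 min; less 45 min break → 8 h 50 min
Tue: 7:44 AM–1:54 PM = 6 h 10 min; less 45 min break → 5 h 25 min
Wed: 8:15 AM–4:19 PM = 8 h 4 min; less 45 min break → 7 h 19 min
Thu: 7:18 AM–5:00 PM = 9 h 42 min; less 45 min break → 8 h 57 min
Mon reg 8 h 0 min / OT 0 h 50 min; Tue reg 5 h 25 min / OT 0 h 0 min; Wed reg 7 h 19 min / OT 0 h 0 min; Thu reg 8 h 0 min / OT 0 h 57 min.
Totals: regular 28 h 44 min, overtime 1 h 47 min.

Regular 28.73 hours, overtime 1.78 hours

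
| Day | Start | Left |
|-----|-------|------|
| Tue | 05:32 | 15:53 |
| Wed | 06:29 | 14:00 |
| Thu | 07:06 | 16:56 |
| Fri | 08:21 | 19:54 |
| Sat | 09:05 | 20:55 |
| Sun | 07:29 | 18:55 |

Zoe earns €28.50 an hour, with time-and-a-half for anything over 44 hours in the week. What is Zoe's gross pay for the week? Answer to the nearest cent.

Tue: 05:32–15:53 = 10 h 21 min
Wed: 06:29–14:00 = 7 h 31 min
Thu: 07:06–16:56 = 9 h 50 min
Fri: 08:21–19:54 = 11 h 33 min
Sat: 09:05–20:55 = 11 h 50 min
Sun: 07:29–18:55 = 11 h 26 min
Total worked: 62 h 31 min = 3751 min.
Regular 44 h 0 min = 2640 min at €28.50/h; overtime 18 h 31 min = 1111 min at €42.75/h.
Pay = (2640 × €28.50 + 1111 × €42.75) ÷ 60 = €2045.59.

€2045.59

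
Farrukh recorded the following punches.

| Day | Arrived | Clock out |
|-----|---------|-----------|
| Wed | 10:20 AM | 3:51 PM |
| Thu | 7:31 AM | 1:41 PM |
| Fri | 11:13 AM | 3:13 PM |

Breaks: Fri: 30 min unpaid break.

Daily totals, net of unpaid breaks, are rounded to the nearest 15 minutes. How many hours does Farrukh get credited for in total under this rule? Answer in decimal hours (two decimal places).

15.25 hours

Wed: 10:20 AM–3:51 PM = 5 h 31 min → rounds to 5 h 30 min
Thu: 7:31 AM–1:41 PM = 6 h 10 min → rounds to 6 h 15 min
Fri: 11:13 AM–3:13 PM = 4 h 0 min − 30 min = 3 h 30 min → rounds to 3 h 30 min
Total credited: 15 h 15 min.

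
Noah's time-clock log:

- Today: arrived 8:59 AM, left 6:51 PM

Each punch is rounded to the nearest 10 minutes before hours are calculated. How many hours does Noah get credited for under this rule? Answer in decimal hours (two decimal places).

9.83 hours

Today: in 8:59 AM→9:00 AM, out 6:51 PM→6:50 PM; 9 h 50 min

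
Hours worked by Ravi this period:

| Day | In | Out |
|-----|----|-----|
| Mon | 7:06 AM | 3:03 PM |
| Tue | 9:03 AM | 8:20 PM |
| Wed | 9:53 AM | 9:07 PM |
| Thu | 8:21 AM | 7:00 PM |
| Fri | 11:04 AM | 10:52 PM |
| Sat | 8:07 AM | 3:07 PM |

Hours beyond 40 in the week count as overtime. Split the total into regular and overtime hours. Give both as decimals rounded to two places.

Mon: 7:06 AM–3:03 PM = 7 h 57 min
Tue: 9:03 AM–8:20 PM = 11 h 17 min
Wed: 9:53 AM–9:07 PM = 11 h 14 min
Thu: 8:21 AM–7:00 PM = 10 h 39 min
Fri: 11:04 AM–10:52 PM = 11 h 48 min
Sat: 8:07 AM–3:07 PM = 7 h 0 min
Total worked: 59 h 55 min = 59.92 h.
Threshold 40 h → overtime 19 h 55 min, regular 40 h 0 min.

Regular 40.00 hours, overtime 19.92 hours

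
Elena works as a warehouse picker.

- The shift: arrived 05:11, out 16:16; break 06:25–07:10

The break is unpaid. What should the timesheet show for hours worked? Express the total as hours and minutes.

The shift: 05:11–16:16 = 11 h 5 min; less 45 min break → 10 h 20 min

10 h 20 min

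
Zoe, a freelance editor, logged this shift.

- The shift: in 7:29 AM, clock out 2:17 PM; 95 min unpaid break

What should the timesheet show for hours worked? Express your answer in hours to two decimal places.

5.22 hours

The shift: 7:29 AM–2:17 PM = 6 h 48 min; less 95 min break → 5 h 13 min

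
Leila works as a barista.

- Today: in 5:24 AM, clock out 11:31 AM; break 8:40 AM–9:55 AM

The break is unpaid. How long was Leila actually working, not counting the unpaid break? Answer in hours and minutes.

Today: 5:24 AM–11:31 AM = 6 h 7 min; less 75 min break → 4 h 52 min

4 h 52 min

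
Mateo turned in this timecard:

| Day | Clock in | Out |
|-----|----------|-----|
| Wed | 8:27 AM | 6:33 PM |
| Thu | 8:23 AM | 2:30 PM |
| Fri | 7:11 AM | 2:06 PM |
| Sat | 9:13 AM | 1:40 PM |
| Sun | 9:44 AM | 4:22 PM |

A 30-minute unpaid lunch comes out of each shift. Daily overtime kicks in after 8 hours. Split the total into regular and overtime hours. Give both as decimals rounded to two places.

Regular 30.12 hours, overtime 1.60 hours

Wed: 8:27 AM–6:33 PM = 10 h 6 min; less 30 min break → 9 h 36 min
Thu: 8:23 AM–2:30 PM = 6 h 7 min; less 30 min break → 5 h 37 min
Fri: 7:11 AM–2:06 PM = 6 h 55 min; less 30 min break → 6 h 25 min
Sat: 9:13 AM–1:40 PM = 4 h 27 min; less 30 min break → 3 h 57 min
Sun: 9:44 AM–4:22 PM = 6 h 38 min; less 30 min break → 6 h 8 min
Wed reg 8 h 0 min / OT 1 h 36 min; Thu reg 5 h 37 min / OT 0 h 0 min; Fri reg 6 h 25 min / OT 0 h 0 min; Sat reg 3 h 57 min / OT 0 h 0 min; Sun reg 6 h 8 min / OT 0 h 0 min.
Totals: regular 30 h 7 min, overtime 1 h 36 min.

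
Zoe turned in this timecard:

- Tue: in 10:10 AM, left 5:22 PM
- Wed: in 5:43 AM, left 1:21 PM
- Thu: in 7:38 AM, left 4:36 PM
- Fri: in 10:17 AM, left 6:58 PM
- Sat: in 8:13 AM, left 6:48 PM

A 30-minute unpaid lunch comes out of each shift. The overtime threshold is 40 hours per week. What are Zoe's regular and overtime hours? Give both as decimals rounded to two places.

Regular 40.00 hours, overtime 0.57 hours

Tue: 10:10 AM–5:22 PM = 7 h 12 min; less 30 min break → 6 h 42 min
Wed: 5:43 AM–1:21 PM = 7 h 38 min; less 30 min break → 7 h 8 min
Thu: 7:38 AM–4:36 PM = 8 h 58 min; less 30 min break → 8 h 28 min
Fri: 10:17 AM–6:58 PM = 8 h 41 min; less 30 min break → 8 h 11 min
Sat: 8:13 AM–6:48 PM = 10 h 35 min; less 30 min break → 10 h 5 min
Total worked: 40 h 34 min = 40.57 h.
Threshold 40 h → overtime 0 h 34 min, regular 40 h 0 min.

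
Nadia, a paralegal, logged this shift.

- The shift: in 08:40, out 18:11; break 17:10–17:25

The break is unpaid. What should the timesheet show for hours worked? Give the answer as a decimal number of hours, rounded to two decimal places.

9.27 hours

The shift: 08:40–18:11 = 9 h 31 min; less 15 min break → 9 h 16 min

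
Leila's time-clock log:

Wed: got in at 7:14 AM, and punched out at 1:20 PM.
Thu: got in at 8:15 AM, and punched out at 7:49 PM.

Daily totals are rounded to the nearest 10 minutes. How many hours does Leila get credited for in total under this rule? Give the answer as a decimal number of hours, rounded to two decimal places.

Wed: 7:14 AM–1:20 PM = 6 h 6 min → rounds to 6 h 10 min
Thu: 8:15 AM–7:49 PM = 11 h 34 min → rounds to 11 h 30 min
Total credited: 17 h 40 min.

17.67 hours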